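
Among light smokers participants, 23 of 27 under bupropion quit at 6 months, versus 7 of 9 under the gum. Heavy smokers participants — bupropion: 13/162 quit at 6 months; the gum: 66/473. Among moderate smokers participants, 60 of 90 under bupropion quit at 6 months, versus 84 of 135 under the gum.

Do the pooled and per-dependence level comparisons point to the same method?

Light smokers: bupropion 23/27 = 85.2%, the gum 7/9 = 77.8% → bupropion
Heavy smokers: bupropion 13/162 = 8.0%, the gum 66/473 = 14.0% → the gum
Moderate smokers: bupropion 60/90 = 66.7%, the gum 84/135 = 62.2% → bupropion
Overall: bupropion 96/279 = 34.4%, the gum 157/617 = 25.4% → bupropion
Neither sweeps: bupropion wins 2 of 3 groups, the gum wins 1. Bupropion wins overall but not every group — no Simpson reversal.

No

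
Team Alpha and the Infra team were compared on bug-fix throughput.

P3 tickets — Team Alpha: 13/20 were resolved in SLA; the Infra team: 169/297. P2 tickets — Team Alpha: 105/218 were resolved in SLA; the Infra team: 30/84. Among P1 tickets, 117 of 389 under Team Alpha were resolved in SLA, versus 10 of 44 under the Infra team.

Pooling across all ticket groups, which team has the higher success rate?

the Infra team

P3: Team Alpha 13/20 = 65.0%, the Infra team 169/297 = 56.9% → Team Alpha
P2: Team Alpha 105/218 = 48.2%, the Infra team 30/84 = 35.7% → Team Alpha
P1: Team Alpha 117/389 = 30.1%, the Infra team 10/44 = 22.7% → Team Alpha
Overall: Team Alpha 235/627 = 37.5%, the Infra team 209/425 = 49.2% → the Infra team
(Team Alpha wins every ticket group but the Infra team wins overall — Team Alpha's tickets skew toward the low-rate P1 group.)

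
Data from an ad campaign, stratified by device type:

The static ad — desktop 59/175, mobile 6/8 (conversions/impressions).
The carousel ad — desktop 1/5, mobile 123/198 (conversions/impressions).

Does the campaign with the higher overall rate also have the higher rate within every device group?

Desktop: the static ad 59/175 = 33.7%, the carousel ad 1/5 = 20.0% → the static ad
Mobile: the static ad 6/8 = 75.0%, the carousel ad 123/198 = 62.1% → the static ad
Overall: the static ad 65/183 = 35.5%, the carousel ad 124/203 = 61.1% → the carousel ad
The static ad wins each device group but the carousel ad wins overall — the comparison reverses. The static ad's impressions skew toward desktop, which has a lower base rate.

No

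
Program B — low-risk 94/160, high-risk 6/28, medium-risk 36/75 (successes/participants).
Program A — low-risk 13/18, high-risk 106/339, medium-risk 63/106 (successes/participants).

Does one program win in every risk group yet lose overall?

Low-risk: Program B 94/160 = 58.8%, Program A 13/18 = 72.2% → Program A
High-risk: Program B 6/28 = 21.4%, Program A 106/339 = 31.3% → Program A
Medium-risk: Program B 36/75 = 48.0%, Program A 63/106 = 59.4% → Program A
Overall: Program B 136/263 = 51.7%, Program A 182/463 = 39.3% → Program B
Program A wins each risk group but Program B wins overall — the comparison reverses. Program A's participants skew toward high-risk, which has a lower base rate.

Yes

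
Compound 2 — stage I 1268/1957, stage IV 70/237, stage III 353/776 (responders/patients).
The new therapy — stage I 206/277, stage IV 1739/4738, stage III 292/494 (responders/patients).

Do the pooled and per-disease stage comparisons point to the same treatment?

Stage I: Compound 2 1268/1957 = 64.8%, the new therapy 206/277 = 74.4% → the new therapy
Stage IV: Compound 2 70/237 = 29.5%, the new therapy 1739/4738 = 36.7% → the new therapy
Stage III: Compound 2 353/776 = 45.5%, the new therapy 292/494 = 59.1% → the new therapy
Overall: Compound 2 1691/2970 = 56.9%, the new therapy 2237/5509 = 40.6% → Compound 2
The new therapy wins each disease group but Compound 2 wins overall — the comparison reverses. The new therapy's patients skew toward stage IV, which has a lower base rate.

No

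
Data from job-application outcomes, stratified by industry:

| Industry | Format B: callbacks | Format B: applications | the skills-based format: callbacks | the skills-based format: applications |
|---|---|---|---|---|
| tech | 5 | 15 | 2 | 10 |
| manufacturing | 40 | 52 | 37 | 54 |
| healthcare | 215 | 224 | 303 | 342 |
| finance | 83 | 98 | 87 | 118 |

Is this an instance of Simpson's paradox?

No

Tech: Format B 5/15 = 33.3%, the skills-based format 2/10 = 20.0% → Format B
Manufacturing: Format B 40/52 = 76.9%, the skills-based format 37/54 = 68.5% → Format B
Healthcare: Format B 215/224 = 96.0%, the skills-based format 303/342 = 88.6% → Format B
Finance: Format B 83/98 = 84.7%, the skills-based format 87/118 = 73.7% → Format B
Overall: Format B 343/389 = 88.2%, the skills-based format 429/524 = 81.9% → Format B
Format B wins overall and in every industry group — no reversal.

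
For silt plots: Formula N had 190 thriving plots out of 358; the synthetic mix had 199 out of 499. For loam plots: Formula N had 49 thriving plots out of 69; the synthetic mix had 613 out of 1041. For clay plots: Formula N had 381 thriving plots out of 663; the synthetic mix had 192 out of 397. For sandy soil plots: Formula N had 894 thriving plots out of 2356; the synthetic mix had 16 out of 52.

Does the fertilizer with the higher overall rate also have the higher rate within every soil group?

No

Silt: Formula N 190/358 = 53.1%, the synthetic mix 199/499 = 39.9% → Formula N
Loam: Formula N 49/69 = 71.0%, the synthetic mix 613/1041 = 58.9% → Formula N
Clay: Formula N 381/663 = 57.5%, the synthetic mix 192/397 = 48.4% → Formula N
Sandy soil: Formula N 894/2356 = 37.9%, the synthetic mix 16/52 = 30.8% → Formula N
Overall: Formula N 1514/3446 = 43.9%, the synthetic mix 1020/1989 = 51.3% → the synthetic mix
Formula N wins each soil group but the synthetic mix wins overall — the comparison reverses. Formula N's plots skew toward sandy soil, which has a lower base rate.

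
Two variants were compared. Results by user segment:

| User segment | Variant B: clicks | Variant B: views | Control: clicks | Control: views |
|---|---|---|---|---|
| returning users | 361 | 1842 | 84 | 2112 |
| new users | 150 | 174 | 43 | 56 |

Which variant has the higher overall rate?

Variant B

Returning users: Variant B 361/1842 = 19.6%, Control 84/2112 = 4.0% → Variant B
New users: Variant B 150/174 = 86.2%, Control 43/56 = 76.8% → Variant B
Overall: Variant B 511/2016 = 25.3%, Control 127/2168 = 5.9% → Variant B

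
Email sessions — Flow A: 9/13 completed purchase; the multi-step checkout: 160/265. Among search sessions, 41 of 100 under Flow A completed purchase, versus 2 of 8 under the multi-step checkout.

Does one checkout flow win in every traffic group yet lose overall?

Email: Flow A 9/13 = 69.2%, the multi-step checkout 160/265 = 60.4% → Flow A
Search: Flow A 41/100 = 41.0%, the multi-step checkout 2/8 = 25.0% → Flow A
Overall: Flow A 50/113 = 44.2%, the multi-step checkout 162/273 = 59.3% → the multi-step checkout
Flow A wins each traffic group but the multi-step checkout wins overall — the comparison reverses. Flow A's sessions skew toward search, which has a lower base rate.

Yes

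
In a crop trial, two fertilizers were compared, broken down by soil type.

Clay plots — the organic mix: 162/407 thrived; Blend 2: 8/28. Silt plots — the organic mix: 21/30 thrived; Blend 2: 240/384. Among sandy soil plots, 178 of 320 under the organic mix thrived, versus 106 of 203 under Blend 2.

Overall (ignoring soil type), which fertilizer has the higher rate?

Blend 2

Clay: the organic mix 162/407 = 39.8%, Blend 2 8/28 = 28.6% → the organic mix
Silt: the organic mix 21/30 = 70.0%, Blend 2 240/384 = 62.5% → the organic mix
Sandy soil: the organic mix 178/320 = 55.6%, Blend 2 106/203 = 52.2% → the organic mix
Overall: the organic mix 361/757 = 47.7%, Blend 2 354/615 = 57.6% → Blend 2
(The organic mix wins every soil group but Blend 2 wins overall — the organic mix's plots skew toward the low-rate clay group.)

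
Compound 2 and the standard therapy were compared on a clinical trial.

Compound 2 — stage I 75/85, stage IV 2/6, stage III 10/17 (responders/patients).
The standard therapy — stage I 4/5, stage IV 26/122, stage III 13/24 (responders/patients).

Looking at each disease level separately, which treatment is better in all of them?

Stage I: Compound 2 75/85 = 88.2%, the standard therapy 4/5 = 80.0% → Compound 2
Stage IV: Compound 2 2/6 = 33.3%, the standard therapy 26/122 = 21.3% → Compound 2
Stage III: Compound 2 10/17 = 58.8%, the standard therapy 13/24 = 54.2% → Compound 2
Compound 2 has the higher rate in all 3 groups.

Compound 2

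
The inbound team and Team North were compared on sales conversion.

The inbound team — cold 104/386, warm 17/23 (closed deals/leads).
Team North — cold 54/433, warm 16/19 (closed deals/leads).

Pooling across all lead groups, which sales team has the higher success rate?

the inbound team

Cold: the inbound team 104/386 = 26.9%, Team North 54/433 = 12.5% → the inbound team
Warm: the inbound team 17/23 = 73.9%, Team North 16/19 = 84.2% → Team North
Overall: the inbound team 121/409 = 29.6%, Team North 70/452 = 15.5% → the inbound team
(Neither sweeps every lead group, but the inbound team has the higher pooled rate.)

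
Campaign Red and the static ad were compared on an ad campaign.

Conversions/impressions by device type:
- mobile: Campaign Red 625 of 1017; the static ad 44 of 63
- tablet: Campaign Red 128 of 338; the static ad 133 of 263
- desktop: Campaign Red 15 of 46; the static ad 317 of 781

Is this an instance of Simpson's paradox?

Mobile: Campaign Red 625/1017 = 61.5%, the static ad 44/63 = 69.8% → the static ad
Tablet: Campaign Red 128/338 = 37.9%, the static ad 133/263 = 50.6% → the static ad
Desktop: Campaign Red 15/46 = 32.6%, the static ad 317/781 = 40.6% → the static ad
Overall: Campaign Red 768/1401 = 54.8%, the static ad 494/1107 = 44.6% → Campaign Red
The static ad wins each device group but Campaign Red wins overall — the comparison reverses. The static ad's impressions skew toward desktop, which has a lower base rate.

Yes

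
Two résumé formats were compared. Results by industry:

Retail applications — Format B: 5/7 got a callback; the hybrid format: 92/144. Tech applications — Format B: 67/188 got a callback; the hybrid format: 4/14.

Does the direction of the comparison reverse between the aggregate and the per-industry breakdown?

Yes

Retail: Format B 5/7 = 71.4%, the hybrid format 92/144 = 63.9% → Format B
Tech: Format B 67/188 = 35.6%, the hybrid format 4/14 = 28.6% → Format B
Overall: Format B 72/195 = 36.9%, the hybrid format 96/158 = 60.8% → the hybrid format
Format B wins each industry group but the hybrid format wins overall — the comparison reverses. Format B's applications skew toward tech, which has a lower base rate.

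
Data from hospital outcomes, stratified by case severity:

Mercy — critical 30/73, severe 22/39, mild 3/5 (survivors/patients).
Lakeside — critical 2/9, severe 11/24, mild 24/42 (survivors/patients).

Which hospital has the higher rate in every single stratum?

Critical: Mercy 30/73 = 41.1%, Lakeside 2/9 = 22.2% → Mercy
Severe: Mercy 22/39 = 56.4%, Lakeside 11/24 = 45.8% → Mercy
Mild: Mercy 3/5 = 60.0%, Lakeside 24/42 = 57.1% → Mercy
Mercy has the higher rate in all 3 groups.

Mercy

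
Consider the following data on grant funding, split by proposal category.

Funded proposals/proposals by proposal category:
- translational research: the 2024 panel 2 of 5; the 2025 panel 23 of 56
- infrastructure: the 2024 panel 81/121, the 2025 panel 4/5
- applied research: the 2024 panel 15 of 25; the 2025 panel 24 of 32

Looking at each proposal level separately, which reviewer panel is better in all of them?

Translational research: the 2024 panel 2/5 = 40.0%, the 2025 panel 23/56 = 41.1% → the 2025 panel
Infrastructure: the 2024 panel 81/121 = 66.9%, the 2025 panel 4/5 = 80.0% → the 2025 panel
Applied research: the 2024 panel 15/25 = 60.0%, the 2025 panel 24/32 = 75.0% → the 2025 panel
The 2025 panel has the higher rate in all 3 groups.

the 2025 panel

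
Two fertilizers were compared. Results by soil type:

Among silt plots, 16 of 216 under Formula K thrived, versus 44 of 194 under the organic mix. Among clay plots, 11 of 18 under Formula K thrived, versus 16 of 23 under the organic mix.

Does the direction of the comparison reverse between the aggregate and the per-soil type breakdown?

No

Silt: Formula K 16/216 = 7.4%, the organic mix 44/194 = 22.7% → the organic mix
Clay: Formula K 11/18 = 61.1%, the organic mix 16/23 = 69.6% → the organic mix
Overall: Formula K 27/234 = 11.5%, the organic mix 60/217 = 27.6% → the organic mix
The organic mix wins overall and in every soil group — no reversal.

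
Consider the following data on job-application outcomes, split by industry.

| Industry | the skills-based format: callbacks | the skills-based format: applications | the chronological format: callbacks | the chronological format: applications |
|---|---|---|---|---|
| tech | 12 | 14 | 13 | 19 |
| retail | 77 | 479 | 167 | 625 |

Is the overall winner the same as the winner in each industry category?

Tech: the skills-based format 12/14 = 85.7%, the chronological format 13/19 = 68.4% → the skills-based format
Retail: the skills-based format 77/479 = 16.1%, the chronological format 167/625 = 26.7% → the chronological format
Overall: the skills-based format 89/493 = 18.1%, the chronological format 180/644 = 28.0% → the chronological format
Neither sweeps: the skills-based format wins 1 of 2 groups, the chronological format wins 1. The chronological format wins overall but not every group — no Simpson reversal.

No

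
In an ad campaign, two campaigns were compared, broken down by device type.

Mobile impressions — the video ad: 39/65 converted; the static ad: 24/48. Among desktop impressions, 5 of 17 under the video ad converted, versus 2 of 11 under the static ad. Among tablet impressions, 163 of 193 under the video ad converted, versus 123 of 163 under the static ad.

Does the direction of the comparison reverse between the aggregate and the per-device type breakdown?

Mobile: the video ad 39/65 = 60.0%, the static ad 24/48 = 50.0% → the video ad
Desktop: the video ad 5/17 = 29.4%, the static ad 2/11 = 18.2% → the video ad
Tablet: the video ad 163/193 = 84.5%, the static ad 123/163 = 75.5% → the video ad
Overall: the video ad 207/275 = 75.3%, the static ad 149/222 = 67.1% → the video ad
The video ad wins overall and in every device group — no reversal.

No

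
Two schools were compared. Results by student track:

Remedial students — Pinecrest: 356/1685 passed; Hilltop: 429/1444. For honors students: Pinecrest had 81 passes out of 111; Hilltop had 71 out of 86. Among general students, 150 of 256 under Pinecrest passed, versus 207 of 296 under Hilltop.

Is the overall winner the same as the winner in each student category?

Remedial: Pinecrest 356/1685 = 21.1%, Hilltop 429/1444 = 29.7% → Hilltop
Honors: Pinecrest 81/111 = 73.0%, Hilltop 71/86 = 82.6% → Hilltop
General: Pinecrest 150/256 = 58.6%, Hilltop 207/296 = 69.9% → Hilltop
Overall: Pinecrest 587/2052 = 28.6%, Hilltop 707/1826 = 38.7% → Hilltop
Hilltop wins overall and in every student group — no reversal.

Yes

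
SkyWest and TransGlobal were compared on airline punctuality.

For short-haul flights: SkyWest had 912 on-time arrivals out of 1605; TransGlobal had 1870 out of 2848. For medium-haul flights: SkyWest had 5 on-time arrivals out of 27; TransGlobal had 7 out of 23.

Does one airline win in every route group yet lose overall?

Short-haul: SkyWest 912/1605 = 56.8%, TransGlobal 1870/2848 = 65.7% → TransGlobal
Medium-haul: SkyWest 5/27 = 18.5%, TransGlobal 7/23 = 30.4% → TransGlobal
Overall: SkyWest 917/1632 = 56.2%, TransGlobal 1877/2871 = 65.4% → TransGlobal
TransGlobal wins overall and in every route group — no reversal.

No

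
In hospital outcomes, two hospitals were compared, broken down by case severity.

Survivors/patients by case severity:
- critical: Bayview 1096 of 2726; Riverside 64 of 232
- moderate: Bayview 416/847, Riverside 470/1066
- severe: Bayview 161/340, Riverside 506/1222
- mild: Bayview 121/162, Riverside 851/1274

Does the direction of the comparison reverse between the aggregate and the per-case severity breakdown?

Yes

Critical: Bayview 1096/2726 = 40.2%, Riverside 64/232 = 27.6% → Bayview
Moderate: Bayview 416/847 = 49.1%, Riverside 470/1066 = 44.1% → Bayview
Severe: Bayview 161/340 = 47.4%, Riverside 506/1222 = 41.4% → Bayview
Mild: Bayview 121/162 = 74.7%, Riverside 851/1274 = 66.8% → Bayview
Overall: Bayview 1794/4075 = 44.0%, Riverside 1891/3794 = 49.8% → Riverside
Bayview wins each case group but Riverside wins overall — the comparison reverses. Bayview's patients skew toward critical, which has a lower base rate.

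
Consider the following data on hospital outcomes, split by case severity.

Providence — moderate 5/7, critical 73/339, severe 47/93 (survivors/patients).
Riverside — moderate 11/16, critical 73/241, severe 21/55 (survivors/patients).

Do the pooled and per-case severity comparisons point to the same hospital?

No

Moderate: Providence 5/7 = 71.4%, Riverside 11/16 = 68.8% → Providence
Critical: Providence 73/339 = 21.5%, Riverside 73/241 = 30.3% → Riverside
Severe: Providence 47/93 = 50.5%, Riverside 21/55 = 38.2% → Providence
Overall: Providence 125/439 = 28.5%, Riverside 105/312 = 33.7% → Riverside
Neither sweeps: Providence wins 2 of 3 groups, Riverside wins 1. Riverside wins overall but not every group — no Simpson reversal.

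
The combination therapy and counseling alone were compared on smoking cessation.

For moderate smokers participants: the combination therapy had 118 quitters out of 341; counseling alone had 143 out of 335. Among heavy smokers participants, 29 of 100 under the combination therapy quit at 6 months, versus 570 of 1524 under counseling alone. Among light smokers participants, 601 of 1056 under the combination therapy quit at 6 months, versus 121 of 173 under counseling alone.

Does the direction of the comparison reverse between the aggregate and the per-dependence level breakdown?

Moderate smokers: the combination therapy 118/341 = 34.6%, counseling alone 143/335 = 42.7% → counseling alone
Heavy smokers: the combination therapy 29/100 = 29.0%, counseling alone 570/1524 = 37.4% → counseling alone
Light smokers: the combination therapy 601/1056 = 56.9%, counseling alone 121/173 = 69.9% → counseling alone
Overall: the combination therapy 748/1497 = 50.0%, counseling alone 834/2032 = 41.0% → the combination therapy
Counseling alone wins each dependence group but the combination therapy wins overall — the comparison reverses. Counseling alone's participants skew toward heavy smokers, which has a lower base rate.

Yes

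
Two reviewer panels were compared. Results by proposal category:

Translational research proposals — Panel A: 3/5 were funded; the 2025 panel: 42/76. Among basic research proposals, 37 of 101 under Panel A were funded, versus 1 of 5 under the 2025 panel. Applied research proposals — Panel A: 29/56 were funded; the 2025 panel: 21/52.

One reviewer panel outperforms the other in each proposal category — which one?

Translational research: Panel A 3/5 = 60.0%, the 2025 panel 42/76 = 55.3% → Panel A
Basic research: Panel A 37/101 = 36.6%, the 2025 panel 1/5 = 20.0% → Panel A
Applied research: Panel A 29/56 = 51.8%, the 2025 panel 21/52 = 40.4% → Panel A
Panel A has the higher rate in all 3 groups.

Panel A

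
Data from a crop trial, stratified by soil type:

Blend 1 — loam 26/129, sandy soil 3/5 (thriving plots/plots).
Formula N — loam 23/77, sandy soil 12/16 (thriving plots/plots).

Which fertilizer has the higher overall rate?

Formula N

Loam: Blend 1 26/129 = 20.2%, Formula N 23/77 = 29.9% → Formula N
Sandy soil: Blend 1 3/5 = 60.0%, Formula N 12/16 = 75.0% → Formula N
Overall: Blend 1 29/134 = 21.6%, Formula N 35/93 = 37.6% → Formula N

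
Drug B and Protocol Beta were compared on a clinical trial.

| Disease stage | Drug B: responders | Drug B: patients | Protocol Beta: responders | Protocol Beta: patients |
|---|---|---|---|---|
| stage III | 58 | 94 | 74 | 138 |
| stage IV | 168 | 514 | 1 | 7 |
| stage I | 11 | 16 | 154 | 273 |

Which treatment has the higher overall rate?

Stage III: Drug B 58/94 = 61.7%, Protocol Beta 74/138 = 53.6% → Drug B
Stage IV: Drug B 168/514 = 32.7%, Protocol Beta 1/7 = 14.3% → Drug B
Stage I: Drug B 11/16 = 68.8%, Protocol Beta 154/273 = 56.4% → Drug B
Overall: Drug B 237/624 = 38.0%, Protocol Beta 229/418 = 54.8% → Protocol Beta
(Drug B wins every disease group but Protocol Beta wins overall — Drug B's patients skew toward the low-rate stage IV group.)

Protocol Beta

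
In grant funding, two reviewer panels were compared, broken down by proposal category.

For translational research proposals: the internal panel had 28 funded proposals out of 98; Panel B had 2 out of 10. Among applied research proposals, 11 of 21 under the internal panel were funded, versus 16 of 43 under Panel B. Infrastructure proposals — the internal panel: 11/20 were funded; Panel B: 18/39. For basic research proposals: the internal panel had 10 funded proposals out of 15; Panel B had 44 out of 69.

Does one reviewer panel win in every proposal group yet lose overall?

Translational research: the internal panel 28/98 = 28.6%, Panel B 2/10 = 20.0% → the internal panel
Applied research: the internal panel 11/21 = 52.4%, Panel B 16/43 = 37.2% → the internal panel
Infrastructure: the internal panel 11/20 = 55.0%, Panel B 18/39 = 46.2% → the internal panel
Basic research: the internal panel 10/15 = 66.7%, Panel B 44/69 = 63.8% → the internal panel
Overall: the internal panel 60/154 = 39.0%, Panel B 80/161 = 49.7% → Panel B
The internal panel wins each proposal group but Panel B wins overall — the comparison reverses. The internal panel's proposals skew toward translational research, which has a lower base rate.

Yes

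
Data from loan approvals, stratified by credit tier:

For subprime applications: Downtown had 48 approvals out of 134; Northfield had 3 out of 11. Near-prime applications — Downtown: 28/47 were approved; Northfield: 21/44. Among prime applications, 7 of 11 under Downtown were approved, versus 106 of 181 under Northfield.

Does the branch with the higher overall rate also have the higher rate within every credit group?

No

Subprime: Downtown 48/134 = 35.8%, Northfield 3/11 = 27.3% → Downtown
Near-prime: Downtown 28/47 = 59.6%, Northfield 21/44 = 47.7% → Downtown
Prime: Downtown 7/11 = 63.6%, Northfield 106/181 = 58.6% → Downtown
Overall: Downtown 83/192 = 43.2%, Northfield 130/236 = 55.1% → Northfield
Downtown wins each credit group but Northfield wins overall — the comparison reverses. Downtown's applications skew toward subprime, which has a lower base rate.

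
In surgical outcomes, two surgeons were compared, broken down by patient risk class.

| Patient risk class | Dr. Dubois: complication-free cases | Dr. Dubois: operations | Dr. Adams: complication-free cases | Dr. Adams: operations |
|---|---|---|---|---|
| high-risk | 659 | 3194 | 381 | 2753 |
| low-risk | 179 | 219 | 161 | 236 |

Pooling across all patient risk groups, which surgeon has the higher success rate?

High-risk: Dr. Dubois 659/3194 = 20.6%, Dr. Adams 381/2753 = 13.8% → Dr. Dubois
Low-risk: Dr. Dubois 179/219 = 81.7%, Dr. Adams 161/236 = 68.2% → Dr. Dubois
Overall: Dr. Dubois 838/3413 = 24.6%, Dr. Adams 542/2989 = 18.1% → Dr. Dubois

Dr. Dubois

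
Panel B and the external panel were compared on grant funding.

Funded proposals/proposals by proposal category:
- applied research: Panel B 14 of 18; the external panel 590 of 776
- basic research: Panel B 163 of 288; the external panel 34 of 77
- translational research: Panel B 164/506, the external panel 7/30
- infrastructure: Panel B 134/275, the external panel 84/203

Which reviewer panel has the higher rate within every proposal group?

Panel B

Applied research: Panel B 14/18 = 77.8%, the external panel 590/776 = 76.0% → Panel B
Basic research: Panel B 163/288 = 56.6%, the external panel 34/77 = 44.2% → Panel B
Translational research: Panel B 164/506 = 32.4%, the external panel 7/30 = 23.3% → Panel B
Infrastructure: Panel B 134/275 = 48.7%, the external panel 84/203 = 41.4% → Panel B
Panel B has the higher rate in all 4 groups.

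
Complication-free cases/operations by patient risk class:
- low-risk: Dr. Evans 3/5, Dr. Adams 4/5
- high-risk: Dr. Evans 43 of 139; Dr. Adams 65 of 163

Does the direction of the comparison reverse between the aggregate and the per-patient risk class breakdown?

No

Low-risk: Dr. Evans 3/5 = 60.0%, Dr. Adams 4/5 = 80.0% → Dr. Adams
High-risk: Dr. Evans 43/139 = 30.9%, Dr. Adams 65/163 = 39.9% → Dr. Adams
Overall: Dr. Evans 46/144 = 31.9%, Dr. Adams 69/168 = 41.1% → Dr. Adams
Dr. Adams wins overall and in every patient risk group — no reversal.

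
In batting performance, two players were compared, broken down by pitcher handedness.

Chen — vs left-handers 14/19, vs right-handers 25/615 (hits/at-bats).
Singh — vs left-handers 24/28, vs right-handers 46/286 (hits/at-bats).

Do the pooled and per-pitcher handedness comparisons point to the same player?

Vs left-handers: Chen 14/19 = 73.7%, Singh 24/28 = 85.7% → Singh
Vs right-handers: Chen 25/615 = 4.1%, Singh 46/286 = 16.1% → Singh
Overall: Chen 39/634 = 6.2%, Singh 70/314 = 22.3% → Singh
Singh wins overall and in every pitcher group — no reversal.

Yes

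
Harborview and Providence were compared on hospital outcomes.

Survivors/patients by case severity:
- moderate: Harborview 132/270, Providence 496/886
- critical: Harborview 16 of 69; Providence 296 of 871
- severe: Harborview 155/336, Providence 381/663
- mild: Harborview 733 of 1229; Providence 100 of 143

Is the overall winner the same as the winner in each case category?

No

Moderate: Harborview 132/270 = 48.9%, Providence 496/886 = 56.0% → Providence
Critical: Harborview 16/69 = 23.2%, Providence 296/871 = 34.0% → Providence
Severe: Harborview 155/336 = 46.1%, Providence 381/663 = 57.5% → Providence
Mild: Harborview 733/1229 = 59.6%, Providence 100/143 = 69.9% → Providence
Overall: Harborview 1036/1904 = 54.4%, Providence 1273/2563 = 49.7% → Harborview
Providence wins each case group but Harborview wins overall — the comparison reverses. Providence's patients skew toward critical, which has a lower base rate.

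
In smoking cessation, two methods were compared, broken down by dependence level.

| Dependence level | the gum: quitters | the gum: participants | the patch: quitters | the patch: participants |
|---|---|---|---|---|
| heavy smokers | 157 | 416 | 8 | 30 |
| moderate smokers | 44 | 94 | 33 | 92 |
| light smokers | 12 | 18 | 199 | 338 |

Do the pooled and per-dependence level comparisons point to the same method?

Heavy smokers: the gum 157/416 = 37.7%, the patch 8/30 = 26.7% → the gum
Moderate smokers: the gum 44/94 = 46.8%, the patch 33/92 = 35.9% → the gum
Light smokers: the gum 12/18 = 66.7%, the patch 199/338 = 58.9% → the gum
Overall: the gum 213/528 = 40.3%, the patch 240/460 = 52.2% → the patch
The gum wins each dependence group but the patch wins overall — the comparison reverses. The gum's participants skew toward heavy smokers, which has a lower base rate.

No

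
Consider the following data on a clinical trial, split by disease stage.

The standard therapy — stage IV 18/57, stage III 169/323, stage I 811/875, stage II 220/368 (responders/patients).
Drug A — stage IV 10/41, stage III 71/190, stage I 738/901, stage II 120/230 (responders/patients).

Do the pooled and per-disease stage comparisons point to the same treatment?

Stage IV: the standard therapy 18/57 = 31.6%, Drug A 10/41 = 24.4% → the standard therapy
Stage III: the standard therapy 169/323 = 52.3%, Drug A 71/190 = 37.4% → the standard therapy
Stage I: the standard therapy 811/875 = 92.7%, Drug A 738/901 = 81.9% → the standard therapy
Stage II: the standard therapy 220/368 = 59.8%, Drug A 120/230 = 52.2% → the standard therapy
Overall: the standard therapy 1218/1623 = 75.0%, Drug A 939/1362 = 68.9% → the standard therapy
The standard therapy wins overall and in every disease group — no reversal.

Yes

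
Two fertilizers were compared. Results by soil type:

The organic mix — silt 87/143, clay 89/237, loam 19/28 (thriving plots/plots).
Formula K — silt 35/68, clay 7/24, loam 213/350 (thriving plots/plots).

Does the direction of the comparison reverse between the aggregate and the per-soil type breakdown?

Silt: the organic mix 87/143 = 60.8%, Formula K 35/68 = 51.5% → the organic mix
Clay: the organic mix 89/237 = 37.6%, Formula K 7/24 = 29.2% → the organic mix
Loam: the organic mix 19/28 = 67.9%, Formula K 213/350 = 60.9% → the organic mix
Overall: the organic mix 195/408 = 47.8%, Formula K 255/442 = 57.7% → Formula K
The organic mix wins each soil group but Formula K wins overall — the comparison reverses. The organic mix's plots skew toward clay, which has a lower base rate.

Yes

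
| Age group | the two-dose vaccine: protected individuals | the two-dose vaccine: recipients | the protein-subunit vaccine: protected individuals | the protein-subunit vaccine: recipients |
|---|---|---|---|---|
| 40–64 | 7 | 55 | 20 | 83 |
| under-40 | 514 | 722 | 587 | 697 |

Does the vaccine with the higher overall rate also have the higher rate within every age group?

Yes

40–64: the two-dose vaccine 7/55 = 12.7%, the protein-subunit vaccine 20/83 = 24.1% → the protein-subunit vaccine
Under-40: the two-dose vaccine 514/722 = 71.2%, the protein-subunit vaccine 587/697 = 84.2% → the protein-subunit vaccine
Overall: the two-dose vaccine 521/777 = 67.1%, the protein-subunit vaccine 607/780 = 77.8% → the protein-subunit vaccine
The protein-subunit vaccine wins overall and in every age group — no reversal.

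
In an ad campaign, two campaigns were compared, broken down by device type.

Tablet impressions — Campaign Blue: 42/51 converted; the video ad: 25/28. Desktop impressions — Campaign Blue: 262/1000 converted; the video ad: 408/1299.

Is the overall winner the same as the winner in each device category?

Yes

Tablet: Campaign Blue 42/51 = 82.4%, the video ad 25/28 = 89.3% → the video ad
Desktop: Campaign Blue 262/1000 = 26.2%, the video ad 408/1299 = 31.4% → the video ad
Overall: Campaign Blue 304/1051 = 28.9%, the video ad 433/1327 = 32.6% → the video ad
The video ad wins overall and in every device group — no reversal.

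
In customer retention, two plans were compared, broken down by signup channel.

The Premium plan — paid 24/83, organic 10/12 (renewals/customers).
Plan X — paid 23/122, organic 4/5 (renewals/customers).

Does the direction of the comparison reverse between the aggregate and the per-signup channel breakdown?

Paid: the Premium plan 24/83 = 28.9%, Plan X 23/122 = 18.9% → the Premium plan
Organic: the Premium plan 10/12 = 83.3%, Plan X 4/5 = 80.0% → the Premium plan
Overall: the Premium plan 34/95 = 35.8%, Plan X 27/127 = 21.3% → the Premium plan
The Premium plan wins overall and in every signup group — no reversal.

No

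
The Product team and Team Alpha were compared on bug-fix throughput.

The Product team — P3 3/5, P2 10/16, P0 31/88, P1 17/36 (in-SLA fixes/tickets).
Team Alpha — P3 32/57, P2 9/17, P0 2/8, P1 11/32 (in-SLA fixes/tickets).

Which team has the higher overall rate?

P3: the Product team 3/5 = 60.0%, Team Alpha 32/57 = 56.1% → the Product team
P2: the Product team 10/16 = 62.5%, Team Alpha 9/17 = 52.9% → the Product team
P0: the Product team 31/88 = 35.2%, Team Alpha 2/8 = 25.0% → the Product team
P1: the Product team 17/36 = 47.2%, Team Alpha 11/32 = 34.4% → the Product team
Overall: the Product team 61/145 = 42.1%, Team Alpha 54/114 = 47.4% → Team Alpha
(The Product team wins every ticket group but Team Alpha wins overall — the Product team's tickets skew toward the low-rate P0 group.)

Team Alpha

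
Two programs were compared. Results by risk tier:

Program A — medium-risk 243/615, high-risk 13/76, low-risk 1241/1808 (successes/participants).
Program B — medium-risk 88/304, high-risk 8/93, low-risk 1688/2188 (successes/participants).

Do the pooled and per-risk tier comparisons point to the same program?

Medium-risk: Program A 243/615 = 39.5%, Program B 88/304 = 28.9% → Program A
High-risk: Program A 13/76 = 17.1%, Program B 8/93 = 8.6% → Program A
Low-risk: Program A 1241/1808 = 68.6%, Program B 1688/2188 = 77.1% → Program B
Overall: Program A 1497/2499 = 59.9%, Program B 1784/2585 = 69.0% → Program B
Neither sweeps: Program A wins 2 of 3 groups, Program B wins 1. Program B wins overall but not every group — no Simpson reversal.

No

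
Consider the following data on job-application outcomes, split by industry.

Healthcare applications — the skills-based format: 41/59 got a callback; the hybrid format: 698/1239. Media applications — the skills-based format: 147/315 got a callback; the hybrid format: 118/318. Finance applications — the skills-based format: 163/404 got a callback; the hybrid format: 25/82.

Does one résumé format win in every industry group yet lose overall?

Healthcare: the skills-based format 41/59 = 69.5%, the hybrid format 698/1239 = 56.3% → the skills-based format
Media: the skills-based format 147/315 = 46.7%, the hybrid format 118/318 = 37.1% → the skills-based format
Finance: the skills-based format 163/404 = 40.3%, the hybrid format 25/82 = 30.5% → the skills-based format
Overall: the skills-based format 351/778 = 45.1%, the hybrid format 841/1639 = 51.3% → the hybrid format
The skills-based format wins each industry group but the hybrid format wins overall — the comparison reverses. The skills-based format's applications skew toward finance, which has a lower base rate.

Yes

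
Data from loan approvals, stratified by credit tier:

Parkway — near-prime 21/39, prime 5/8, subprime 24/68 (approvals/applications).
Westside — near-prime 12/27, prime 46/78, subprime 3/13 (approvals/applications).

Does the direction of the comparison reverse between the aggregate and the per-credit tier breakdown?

Yes

Near-prime: Parkway 21/39 = 53.8%, Westside 12/27 = 44.4% → Parkway
Prime: Parkway 5/8 = 62.5%, Westside 46/78 = 59.0% → Parkway
Subprime: Parkway 24/68 = 35.3%, Westside 3/13 = 23.1% → Parkway
Overall: Parkway 50/115 = 43.5%, Westside 61/118 = 51.7% → Westside
Parkway wins each credit group but Westside wins overall — the comparison reverses. Parkway's applications skew toward subprime, which has a lower base rate.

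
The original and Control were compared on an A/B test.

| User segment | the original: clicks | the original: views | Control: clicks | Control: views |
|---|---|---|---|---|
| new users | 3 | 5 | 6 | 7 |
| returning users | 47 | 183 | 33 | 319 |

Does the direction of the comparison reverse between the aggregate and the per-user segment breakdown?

New users: the original 3/5 = 60.0%, Control 6/7 = 85.7% → Control
Returning users: the original 47/183 = 25.7%, Control 33/319 = 10.3% → the original
Overall: the original 50/188 = 26.6%, Control 39/326 = 12.0% → the original
Neither sweeps: the original wins 1 of 2 groups, Control wins 1. The original wins overall but not every group — no Simpson reversal.

No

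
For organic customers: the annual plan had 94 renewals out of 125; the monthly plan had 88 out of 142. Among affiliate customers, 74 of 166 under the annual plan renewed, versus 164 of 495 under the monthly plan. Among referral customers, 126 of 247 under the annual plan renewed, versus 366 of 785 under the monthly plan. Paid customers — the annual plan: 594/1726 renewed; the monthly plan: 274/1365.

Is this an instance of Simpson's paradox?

Organic: the annual plan 94/125 = 75.2%, the monthly plan 88/142 = 62.0% → the annual plan
Affiliate: the annual plan 74/166 = 44.6%, the monthly plan 164/495 = 33.1% → the annual plan
Referral: the annual plan 126/247 = 51.0%, the monthly plan 366/785 = 46.6% → the annual plan
Paid: the annual plan 594/1726 = 34.4%, the monthly plan 274/1365 = 20.1% → the annual plan
Overall: the annual plan 888/2264 = 39.2%, the monthly plan 892/2787 = 32.0% → the annual plan
The annual plan wins overall and in every signup group — no reversal.

No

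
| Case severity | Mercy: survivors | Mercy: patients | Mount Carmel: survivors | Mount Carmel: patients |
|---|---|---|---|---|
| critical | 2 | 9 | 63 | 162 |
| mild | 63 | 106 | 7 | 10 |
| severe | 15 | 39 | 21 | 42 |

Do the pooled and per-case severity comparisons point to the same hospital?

Critical: Mercy 2/9 = 22.2%, Mount Carmel 63/162 = 38.9% → Mount Carmel
Mild: Mercy 63/106 = 59.4%, Mount Carmel 7/10 = 70.0% → Mount Carmel
Severe: Mercy 15/39 = 38.5%, Mount Carmel 21/42 = 50.0% → Mount Carmel
Overall: Mercy 80/154 = 51.9%, Mount Carmel 91/214 = 42.5% → Mercy
Mount Carmel wins each case group but Mercy wins overall — the comparison reverses. Mount Carmel's patients skew toward critical, which has a lower base rate.

No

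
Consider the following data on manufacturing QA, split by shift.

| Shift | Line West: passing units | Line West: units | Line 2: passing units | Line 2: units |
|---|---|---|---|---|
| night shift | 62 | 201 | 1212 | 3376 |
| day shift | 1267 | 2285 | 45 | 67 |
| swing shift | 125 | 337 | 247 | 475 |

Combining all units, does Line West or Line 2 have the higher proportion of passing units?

Night shift: Line West 62/201 = 30.8%, Line 2 1212/3376 = 35.9% → Line 2
Day shift: Line West 1267/2285 = 55.4%, Line 2 45/67 = 67.2% → Line 2
Swing shift: Line West 125/337 = 37.1%, Line 2 247/475 = 52.0% → Line 2
Overall: Line West 1454/2823 = 51.5%, Line 2 1504/3918 = 38.4% → Line West
(Line 2 wins every shift group but Line West wins overall — Line 2's units skew toward the low-rate night shift group.)

Line West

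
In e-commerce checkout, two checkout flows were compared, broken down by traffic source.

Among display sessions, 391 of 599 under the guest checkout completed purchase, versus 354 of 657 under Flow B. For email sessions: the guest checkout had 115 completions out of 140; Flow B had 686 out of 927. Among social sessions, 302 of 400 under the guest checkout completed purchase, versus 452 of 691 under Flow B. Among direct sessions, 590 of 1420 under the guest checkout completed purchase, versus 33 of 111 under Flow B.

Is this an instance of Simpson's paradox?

Display: the guest checkout 391/599 = 65.3%, Flow B 354/657 = 53.9% → the guest checkout
Email: the guest checkout 115/140 = 82.1%, Flow B 686/927 = 74.0% → the guest checkout
Social: the guest checkout 302/400 = 75.5%, Flow B 452/691 = 65.4% → the guest checkout
Direct: the guest checkout 590/1420 = 41.5%, Flow B 33/111 = 29.7% → the guest checkout
Overall: the guest checkout 1398/2559 = 54.6%, Flow B 1525/2386 = 63.9% → Flow B
The guest checkout wins each traffic group but Flow B wins overall — the comparison reverses. The guest checkout's sessions skew toward direct, which has a lower base rate.

Yes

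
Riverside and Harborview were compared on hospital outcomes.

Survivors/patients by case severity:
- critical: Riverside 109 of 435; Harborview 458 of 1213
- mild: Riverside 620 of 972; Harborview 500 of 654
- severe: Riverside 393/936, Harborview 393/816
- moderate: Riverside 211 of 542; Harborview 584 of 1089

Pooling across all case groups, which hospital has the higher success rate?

Critical: Riverside 109/435 = 25.1%, Harborview 458/1213 = 37.8% → Harborview
Mild: Riverside 620/972 = 63.8%, Harborview 500/654 = 76.5% → Harborview
Severe: Riverside 393/936 = 42.0%, Harborview 393/816 = 48.2% → Harborview
Moderate: Riverside 211/542 = 38.9%, Harborview 584/1089 = 53.6% → Harborview
Overall: Riverside 1333/2885 = 46.2%, Harborview 1935/3772 = 51.3% → Harborview

Harborview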